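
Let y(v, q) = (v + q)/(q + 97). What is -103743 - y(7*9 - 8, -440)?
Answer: -5083462/49 ≈ -1.0374e+5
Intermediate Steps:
y(v, q) = (q + v)/(97 + q)
-103743 - y(7*9 - 8, -440) = -103743 - (-440 + (7*9 - 8))/(97 - 440) = -103743 - (-440 + (63 - 8))/(-343) = -103743 - (-1)*(-440 + 55)/343 = -103743 - (-1)*(-385)/343 = -103743 - 1*55/49 = -103743 - 55/49 = -5083462/49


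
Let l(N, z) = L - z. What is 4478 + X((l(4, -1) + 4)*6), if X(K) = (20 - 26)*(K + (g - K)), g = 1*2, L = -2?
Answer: 4466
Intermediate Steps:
l(N, z) = -2 - z
g = 2
X(K) = -12 (X(K) = (20 - 26)*(K + (2 - K)) = -6*2 = -12)
4478 + X((l(4, -1) + 4)*6) = 4478 - 12 = 4466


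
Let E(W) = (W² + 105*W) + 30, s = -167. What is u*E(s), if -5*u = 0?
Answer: 0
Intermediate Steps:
E(W) = 30 + W² + 105*W
u = 0 (u = -⅕*0 = 0)
u*E(s) = 0*(30 + (-167)² + 105*(-167)) = 0*(30 + 27889 - 17535) = 0*10384 = 0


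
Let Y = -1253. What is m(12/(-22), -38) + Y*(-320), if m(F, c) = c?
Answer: 400922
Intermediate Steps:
m(12/(-22), -38) + Y*(-320) = -38 - 1253*(-320) = -38 + 400960 = 400922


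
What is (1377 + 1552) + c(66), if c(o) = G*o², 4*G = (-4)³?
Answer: -66767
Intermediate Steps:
G = -16 (G = (¼)*(-4)³ = (¼)*(-64) = -16)
c(o) = -16*o²
(1377 + 1552) + c(66) = (1377 + 1552) - 16*66² = 2929 - 16*4356 = 2929 - 69696 = -66767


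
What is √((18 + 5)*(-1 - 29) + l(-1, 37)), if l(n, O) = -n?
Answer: I*√689 ≈ 26.249*I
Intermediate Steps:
√((18 + 5)*(-1 - 29) + l(-1, 37)) = √((18 + 5)*(-1 - 29) - 1*(-1)) = √(23*(-30) + 1) = √(-690 + 1) = √(-689) = I*√689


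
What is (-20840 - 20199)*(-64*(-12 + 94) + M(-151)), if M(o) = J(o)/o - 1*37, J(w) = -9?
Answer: 32750189014/151 ≈ 2.1689e+8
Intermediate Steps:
M(o) = -37 - 9/o (M(o) = -9/o - 1*37 = -9/o - 37 = -37 - 9/o)
(-20840 - 20199)*(-64*(-12 + 94) + M(-151)) = (-20840 - 20199)*(-64*(-12 + 94) + (-37 - 9/(-151))) = -41039*(-64*82 + (-37 - 9*(-1/151))) = -41039*(-5248 + (-37 + 9/151)) = -41039*(-5248 - 5578/151) = -41039*(-798026/151) = 32750189014/151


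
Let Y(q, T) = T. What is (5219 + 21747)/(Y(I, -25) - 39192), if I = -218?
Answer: -26966/39217 ≈ -0.68761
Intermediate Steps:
(5219 + 21747)/(Y(I, -25) - 39192) = (5219 + 21747)/(-25 - 39192) = 26966/(-39217) = 26966*(-1/39217) = -26966/39217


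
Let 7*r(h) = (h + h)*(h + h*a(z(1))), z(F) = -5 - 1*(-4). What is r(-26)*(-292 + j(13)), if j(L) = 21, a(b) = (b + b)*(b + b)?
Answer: -1831960/7 ≈ -2.6171e+5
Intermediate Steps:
z(F) = -1 (z(F) = -5 + 4 = -1)
a(b) = 4*b**2 (a(b) = (2*b)*(2*b) = 4*b**2)
r(h) = 10*h**2/7 (r(h) = ((h + h)*(h + h*(4*(-1)**2)))/7 = ((2*h)*(h + h*(4*1)))/7 = ((2*h)*(h + h*4))/7 = ((2*h)*(h + 4*h))/7 = ((2*h)*(5*h))/7 = (10*h**2)/7 = 10*h**2/7)
r(-26)*(-292 + j(13)) = ((10/7)*(-26)**2)*(-292 + 21) = ((10/7)*676)*(-271) = (6760/7)*(-271) = -1831960/7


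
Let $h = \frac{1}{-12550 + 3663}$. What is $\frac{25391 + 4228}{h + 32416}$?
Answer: $\frac{29247117}{32008999} \approx 0.91372$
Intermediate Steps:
$h = - \frac{1}{8887}$ ($h = \frac{1}{-8887} = - \frac{1}{8887} \approx -0.00011252$)
$\frac{25391 + 4228}{h + 32416} = \frac{25391 + 4228}{- \frac{1}{8887} + 32416} = \frac{29619}{\frac{288080991}{8887}} = 29619 \cdot \frac{8887}{288080991} = \frac{29247117}{32008999}$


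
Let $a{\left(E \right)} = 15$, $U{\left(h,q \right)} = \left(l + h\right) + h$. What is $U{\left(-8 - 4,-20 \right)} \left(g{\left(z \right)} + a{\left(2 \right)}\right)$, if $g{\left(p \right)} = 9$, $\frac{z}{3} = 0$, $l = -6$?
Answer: $-720$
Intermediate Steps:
$U{\left(h,q \right)} = -6 + 2 h$ ($U{\left(h,q \right)} = \left(-6 + h\right) + h = -6 + 2 h$)
$z = 0$ ($z = 3 \cdot 0 = 0$)
$U{\left(-8 - 4,-20 \right)} \left(g{\left(z \right)} + a{\left(2 \right)}\right) = \left(-6 + 2 \left(-8 - 4\right)\right) \left(9 + 15\right) = \left(-6 + 2 \left(-12\right)\right) 24 = \left(-6 - 24\right) 24 = \left(-30\right) 24 = -720$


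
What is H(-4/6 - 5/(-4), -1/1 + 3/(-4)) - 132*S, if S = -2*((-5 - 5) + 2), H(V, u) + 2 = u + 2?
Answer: -8455/4 ≈ -2113.8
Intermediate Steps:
H(V, u) = u (H(V, u) = -2 + (u + 2) = -2 + (2 + u) = u)
S = 16 (S = -2*(-10 + 2) = -2*(-8) = 16)
H(-4/6 - 5/(-4), -1/1 + 3/(-4)) - 132*S = (-1/1 + 3/(-4)) - 132*16 = (-1*1 + 3*(-1/4)) - 2112 = (-1 - 3/4) - 2112 = -7/4 - 2112 = -8455/4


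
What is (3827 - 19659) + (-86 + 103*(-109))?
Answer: -27145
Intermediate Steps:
(3827 - 19659) + (-86 + 103*(-109)) = -15832 + (-86 - 11227) = -15832 - 11313 = -27145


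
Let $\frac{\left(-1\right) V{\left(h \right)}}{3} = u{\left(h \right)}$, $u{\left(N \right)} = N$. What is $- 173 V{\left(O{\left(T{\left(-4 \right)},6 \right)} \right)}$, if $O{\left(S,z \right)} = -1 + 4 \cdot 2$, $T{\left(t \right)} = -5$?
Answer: $3633$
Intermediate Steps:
$O{\left(S,z \right)} = 7$ ($O{\left(S,z \right)} = -1 + 8 = 7$)
$V{\left(h \right)} = - 3 h$
$- 173 V{\left(O{\left(T{\left(-4 \right)},6 \right)} \right)} = - 173 \left(\left(-3\right) 7\right) = \left(-173\right) \left(-21\right) = 3633$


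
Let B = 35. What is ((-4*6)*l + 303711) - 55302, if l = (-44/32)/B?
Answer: 8694348/35 ≈ 2.4841e+5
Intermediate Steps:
l = -11/280 (l = -44/32/35 = -44*1/32*(1/35) = -11/8*1/35 = -11/280 ≈ -0.039286)
((-4*6)*l + 303711) - 55302 = (-4*6*(-11/280) + 303711) - 55302 = (-24*(-11/280) + 303711) - 55302 = (33/35 + 303711) - 55302 = 10629918/35 - 55302 = 8694348/35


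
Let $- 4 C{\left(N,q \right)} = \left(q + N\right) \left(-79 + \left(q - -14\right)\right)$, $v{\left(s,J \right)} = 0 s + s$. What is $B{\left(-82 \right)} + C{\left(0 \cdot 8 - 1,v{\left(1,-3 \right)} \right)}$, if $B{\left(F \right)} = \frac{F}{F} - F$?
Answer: $83$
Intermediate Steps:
$v{\left(s,J \right)} = s$ ($v{\left(s,J \right)} = 0 + s = s$)
$B{\left(F \right)} = 1 - F$
$C{\left(N,q \right)} = - \frac{\left(-65 + q\right) \left(N + q\right)}{4}$ ($C{\left(N,q \right)} = - \frac{\left(q + N\right) \left(-79 + \left(q - -14\right)\right)}{4} = - \frac{\left(N + q\right) \left(-79 + \left(q + 14\right)\right)}{4} = - \frac{\left(N + q\right) \left(-79 + \left(14 + q\right)\right)}{4} = - \frac{\left(N + q\right) \left(-65 + q\right)}{4} = - \frac{\left(-65 + q\right) \left(N + q\right)}{4}$)
$B{\left(-82 \right)} + C{\left(0 \cdot 8 - 1,v{\left(1,-3 \right)} \right)} = \left(1 - -82\right) + \left(- \frac{1^{2}}{4} + \frac{65 \left(0 \cdot 8 - 1\right)}{4} + \frac{65}{4} \cdot 1 - \frac{1}{4} \left(0 \cdot 8 - 1\right) 1\right) = \left(1 + 82\right) + \left(\left(- \frac{1}{4}\right) 1 + \frac{65 \left(0 - 1\right)}{4} + \frac{65}{4} - \frac{1}{4} \left(0 - 1\right) 1\right) = 83 + \left(- \frac{1}{4} + \frac{65}{4} \left(-1\right) + \frac{65}{4} - \left(- \frac{1}{4}\right) 1\right) = 83 + \left(- \frac{1}{4} - \frac{65}{4} + \frac{65}{4} + \frac{1}{4}\right) = 83 + 0 = 83$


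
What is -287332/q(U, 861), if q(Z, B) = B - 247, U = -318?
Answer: -143666/307 ≈ -467.97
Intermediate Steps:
q(Z, B) = -247 + B
-287332/q(U, 861) = -287332/(-247 + 861) = -287332/614 = -287332*1/614 = -143666/307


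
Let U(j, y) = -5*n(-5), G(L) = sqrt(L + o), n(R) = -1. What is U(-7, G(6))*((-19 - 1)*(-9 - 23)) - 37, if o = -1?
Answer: 3163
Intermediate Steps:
G(L) = sqrt(-1 + L) (G(L) = sqrt(L - 1) = sqrt(-1 + L))
U(j, y) = 5 (U(j, y) = -5*(-1) = 5)
U(-7, G(6))*((-19 - 1)*(-9 - 23)) - 37 = 5*((-19 - 1)*(-9 - 23)) - 37 = 5*(-20*(-32)) - 37 = 5*640 - 37 = 3200 - 37 = 3163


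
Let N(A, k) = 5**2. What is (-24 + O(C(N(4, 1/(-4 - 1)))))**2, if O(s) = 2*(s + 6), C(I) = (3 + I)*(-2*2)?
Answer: 55696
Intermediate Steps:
N(A, k) = 25
C(I) = -12 - 4*I (C(I) = (3 + I)*(-4) = -12 - 4*I)
O(s) = 12 + 2*s (O(s) = 2*(6 + s) = 12 + 2*s)
(-24 + O(C(N(4, 1/(-4 - 1)))))**2 = (-24 + (12 + 2*(-12 - 4*25)))**2 = (-24 + (12 + 2*(-12 - 100)))**2 = (-24 + (12 + 2*(-112)))**2 = (-24 + (12 - 224))**2 = (-24 - 212)**2 = (-236)**2 = 55696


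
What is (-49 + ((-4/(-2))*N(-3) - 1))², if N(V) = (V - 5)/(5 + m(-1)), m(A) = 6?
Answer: 320356/121 ≈ 2647.6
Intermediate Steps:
N(V) = -5/11 + V/11 (N(V) = (V - 5)/(5 + 6) = (-5 + V)/11 = (-5 + V)*(1/11) = -5/11 + V/11)
(-49 + ((-4/(-2))*N(-3) - 1))² = (-49 + ((-4/(-2))*(-5/11 + (1/11)*(-3)) - 1))² = (-49 + ((-4*(-½))*(-5/11 - 3/11) - 1))² = (-49 + (2*(-8/11) - 1))² = (-49 + (-16/11 - 1))² = (-49 - 27/11)² = (-566/11)² = 320356/121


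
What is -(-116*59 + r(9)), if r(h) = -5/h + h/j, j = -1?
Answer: 61682/9 ≈ 6853.6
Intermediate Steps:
r(h) = -h - 5/h (r(h) = -5/h + h/(-1) = -5/h + h*(-1) = -5/h - h = -h - 5/h)
-(-116*59 + r(9)) = -(-116*59 + (-1*9 - 5/9)) = -(-6844 + (-9 - 5*1/9)) = -(-6844 + (-9 - 5/9)) = -(-6844 - 86/9) = -1*(-61682/9) = 61682/9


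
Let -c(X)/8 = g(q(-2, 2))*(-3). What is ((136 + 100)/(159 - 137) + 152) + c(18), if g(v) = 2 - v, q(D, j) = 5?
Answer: 998/11 ≈ 90.727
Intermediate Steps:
c(X) = -72 (c(X) = -8*(2 - 1*5)*(-3) = -8*(2 - 5)*(-3) = -(-24)*(-3) = -8*9 = -72)
((136 + 100)/(159 - 137) + 152) + c(18) = ((136 + 100)/(159 - 137) + 152) - 72 = (236/22 + 152) - 72 = (236*(1/22) + 152) - 72 = (118/11 + 152) - 72 = 1790/11 - 72 = 998/11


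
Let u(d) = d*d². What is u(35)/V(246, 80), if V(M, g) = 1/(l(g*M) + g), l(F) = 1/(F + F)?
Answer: 27000968575/7872 ≈ 3.4300e+6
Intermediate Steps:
l(F) = 1/(2*F)
V(M, g) = 1/(g + 1/(2*M*g)) (V(M, g) = 1/(1/(2*((g*M))) + g) = 1/(1/(2*((M*g))) + g) = 1/((1/(M*g))/2 + g) = 1/(1/(2*M*g) + g) = 1/(g + 1/(2*M*g)))
u(d) = d³
u(35)/V(246, 80) = 35³/((2*246*80/(1 + 2*246*80²))) = 42875/((2*246*80/(1 + 2*246*6400))) = 42875/((2*246*80/(1 + 3148800))) = 42875/((2*246*80/3148801)) = 42875/((2*246*80*(1/3148801))) = 42875/(39360/3148801) = 42875*(3148801/39360) = 27000968575/7872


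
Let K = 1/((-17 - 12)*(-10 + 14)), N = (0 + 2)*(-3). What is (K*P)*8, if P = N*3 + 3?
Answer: 30/29 ≈ 1.0345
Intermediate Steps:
N = -6 (N = 2*(-3) = -6)
P = -15 (P = -6*3 + 3 = -18 + 3 = -15)
K = -1/116 (K = 1/(-29*4) = 1/(-116) = -1/116 ≈ -0.0086207)
(K*P)*8 = -1/116*(-15)*8 = (15/116)*8 = 30/29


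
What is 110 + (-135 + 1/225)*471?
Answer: -4760468/75 ≈ -63473.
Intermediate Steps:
110 + (-135 + 1/225)*471 = 110 - 30374/225*471 = 110 - 4768718/75 = -4760468/75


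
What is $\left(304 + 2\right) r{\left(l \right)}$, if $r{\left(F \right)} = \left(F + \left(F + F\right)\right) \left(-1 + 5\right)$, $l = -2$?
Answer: $-7344$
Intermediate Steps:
$r{\left(F \right)} = 12 F$ ($r{\left(F \right)} = \left(F + 2 F\right) 4 = 3 F 4 = 12 F$)
$\left(304 + 2\right) r{\left(l \right)} = \left(304 + 2\right) 12 \left(-2\right) = 306 \left(-24\right) = -7344$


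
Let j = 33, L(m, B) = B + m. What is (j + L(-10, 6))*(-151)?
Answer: -4379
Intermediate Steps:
(j + L(-10, 6))*(-151) = (33 + (6 - 10))*(-151) = (33 - 4)*(-151) = 29*(-151) = -4379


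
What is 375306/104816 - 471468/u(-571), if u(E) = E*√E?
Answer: 187653/52408 - 471468*I*√571/326041 ≈ 3.5806 - 34.554*I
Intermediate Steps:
u(E) = E^(3/2)
375306/104816 - 471468/u(-571) = 375306/104816 - 471468*I*√571/326041 = 375306*(1/104816) - 471468*I*√571/326041 = 187653/52408 - 471468*I*√571/326041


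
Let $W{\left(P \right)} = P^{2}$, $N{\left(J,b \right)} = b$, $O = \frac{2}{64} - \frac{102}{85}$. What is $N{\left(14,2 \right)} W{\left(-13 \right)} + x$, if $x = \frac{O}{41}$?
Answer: $\frac{2217093}{6560} \approx 337.97$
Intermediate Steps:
$O = - \frac{187}{160}$ ($O = 2 \cdot \frac{1}{64} - \frac{6}{5} = \frac{1}{32} - \frac{6}{5} = - \frac{187}{160} \approx -1.1688$)
$x = - \frac{187}{6560}$ ($x = - \frac{187}{160 \cdot 41} = \left(- \frac{187}{160}\right) \frac{1}{41} = - \frac{187}{6560} \approx -0.028506$)
$N{\left(14,2 \right)} W{\left(-13 \right)} + x = 2 \left(-13\right)^{2} - \frac{187}{6560} = 2 \cdot 169 - \frac{187}{6560} = 338 - \frac{187}{6560} = \frac{2217093}{6560}$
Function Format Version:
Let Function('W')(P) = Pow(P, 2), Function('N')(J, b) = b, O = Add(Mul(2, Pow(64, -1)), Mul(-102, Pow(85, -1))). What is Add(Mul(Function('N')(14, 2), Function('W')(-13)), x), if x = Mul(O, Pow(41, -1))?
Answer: Rational(2217093, 6560) ≈ 337.97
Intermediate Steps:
O = Rational(-187, 160) (O = Add(Mul(2, Rational(1, 64)), Mul(-102, Rational(1, 85))) = Add(Rational(1, 32), Rational(-6, 5)) = Rational(-187, 160) ≈ -1.1688)
x = Rational(-187, 6560) (x = Mul(Rational(-187, 160), Pow(41, -1)) = Mul(Rational(-187, 160), Rational(1, 41)) = Rational(-187, 6560) ≈ -0.028506)
Add(Mul(Function('N')(14, 2), Function('W')(-13)), x) = Add(Mul(2, Pow(-13, 2)), Rational(-187, 6560)) = Add(Mul(2, 169), Rational(-187, 6560)) = Add(338, Rational(-187, 6560)) = Rational(2217093, 6560)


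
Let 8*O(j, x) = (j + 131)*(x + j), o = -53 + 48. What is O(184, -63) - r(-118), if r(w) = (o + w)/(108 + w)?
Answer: 190083/40 ≈ 4752.1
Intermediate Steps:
o = -5
r(w) = (-5 + w)/(108 + w)
O(j, x) = (131 + j)*(j + x)/8 (O(j, x) = ((j + 131)*(x + j))/8 = ((131 + j)*(j + x))/8 = (131 + j)*(j + x)/8)
O(184, -63) - r(-118) = ((⅛)*184² + (131/8)*184 + (131/8)*(-63) + (⅛)*184*(-63)) - (-5 - 118)/(108 - 118) = ((⅛)*33856 + 3013 - 8253/8 - 1449) - (-123)/(-10) = (4232 + 3013 - 8253/8 - 1449) - (-1)*(-123)/10 = 38115/8 - 1*123/10 = 38115/8 - 123/10 = 190083/40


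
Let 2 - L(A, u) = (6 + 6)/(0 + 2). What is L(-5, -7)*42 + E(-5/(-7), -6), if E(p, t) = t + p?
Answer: -1213/7 ≈ -173.29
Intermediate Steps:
L(A, u) = -4 (L(A, u) = 2 - (6 + 6)/(0 + 2) = 2 - 12/2 = 2 - 1*6 = 2 - 6 = -4)
E(p, t) = p + t
L(-5, -7)*42 + E(-5/(-7), -6) = -4*42 + (-5/(-7) - 6) = -168 + (-5*(-⅐) - 6) = -168 + (5/7 - 6) = -168 - 37/7 = -1213/7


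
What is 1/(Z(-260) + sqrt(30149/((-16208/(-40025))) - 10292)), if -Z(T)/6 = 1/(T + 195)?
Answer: -2107040/1464527031679 + 16900*sqrt(1053419701857)/4393581095037 ≈ 0.0039465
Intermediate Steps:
Z(T) = -6/(195 + T) (Z(T) = -6/(T + 195) = -6/(195 + T))
1/(Z(-260) + sqrt(30149/((-16208/(-40025))) - 10292)) = 1/(-6/(195 - 260) + sqrt(30149/((-16208/(-40025))) - 10292)) = 1/(-6/(-65) + sqrt(30149/((-16208*(-1/40025))) - 10292)) = 1/(-6*(-1/65) + sqrt(30149/(16208/40025) - 10292)) = 1/(6/65 + sqrt(30149*(40025/16208) - 10292)) = 1/(6/65 + sqrt(1206713725/16208 - 10292)) = 1/(6/65 + sqrt(1039900989/16208)) = 1/(6/65 + sqrt(1053419701857)/4052)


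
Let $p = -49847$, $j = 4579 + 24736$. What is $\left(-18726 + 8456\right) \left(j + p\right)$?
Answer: $210863640$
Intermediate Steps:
$j = 29315$
$\left(-18726 + 8456\right) \left(j + p\right) = \left(-18726 + 8456\right) \left(29315 - 49847\right) = \left(-10270\right) \left(-20532\right) = 210863640$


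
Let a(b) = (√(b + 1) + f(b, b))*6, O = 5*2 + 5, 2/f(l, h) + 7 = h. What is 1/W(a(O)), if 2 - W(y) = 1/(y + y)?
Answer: 51/101 ≈ 0.50495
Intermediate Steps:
f(l, h) = 2/(-7 + h)
O = 15 (O = 10 + 5 = 15)
a(b) = 6*√(1 + b) + 12/(-7 + b) (a(b) = (√(b + 1) + 2/(-7 + b))*6 = (√(1 + b) + 2/(-7 + b))*6 = 6*√(1 + b) + 12/(-7 + b))
W(y) = 2 - 1/(2*y) (W(y) = 2 - 1/(y + y) = 2 - 1/(2*y))
1/W(a(O)) = 1/(2 - (-7 + 15)/(6*(2 + √(1 + 15)*(-7 + 15)))/2) = 1/(2 - 4/(3*(2 + √16*8))/2) = 1/(2 - 4/(3*(2 + 4*8))/2) = 1/(2 - 4/(3*(2 + 32))/2) = 1/(2 - 1/(2*(6*(⅛)*34))) = 1/(2 - 1/(2*51/2)) = 1/(2 - ½*2/51) = 1/(2 - 1/51) = 1/(101/51) = 51/101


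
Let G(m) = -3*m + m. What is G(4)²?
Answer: 64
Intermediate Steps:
G(m) = -2*m
G(4)² = (-2*4)² = (-8)² = 64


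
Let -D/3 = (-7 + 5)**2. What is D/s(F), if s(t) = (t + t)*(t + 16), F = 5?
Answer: -2/35 ≈ -0.057143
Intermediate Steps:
s(t) = 2*t*(16 + t) (s(t) = (2*t)*(16 + t) = 2*t*(16 + t))
D = -12 (D = -3*(-7 + 5)**2 = -3*(-2)**2 = -3*4 = -12)
D/s(F) = -12*1/(10*(16 + 5)) = -12/(2*5*21) = -12/210 = -12*1/210 = -2/35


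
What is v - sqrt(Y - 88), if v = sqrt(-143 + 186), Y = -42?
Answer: sqrt(43) - I*sqrt(130) ≈ 6.5574 - 11.402*I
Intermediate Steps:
v = sqrt(43) ≈ 6.5574
v - sqrt(Y - 88) = sqrt(43) - sqrt(-42 - 88) = sqrt(43) - sqrt(-130) = sqrt(43) - I*sqrt(130)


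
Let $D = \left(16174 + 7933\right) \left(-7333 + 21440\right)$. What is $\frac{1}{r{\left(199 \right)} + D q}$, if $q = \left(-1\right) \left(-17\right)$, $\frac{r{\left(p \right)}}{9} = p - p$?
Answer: $\frac{1}{5781316633} \approx 1.7297 \cdot 10^{-10}$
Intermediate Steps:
$r{\left(p \right)} = 0$ ($r{\left(p \right)} = 9 \left(p - p\right) = 9 \cdot 0 = 0$)
$q = 17$
$D = 340077449$ ($D = 24107 \cdot 14107 = 340077449$)
$\frac{1}{r{\left(199 \right)} + D q} = \frac{1}{0 + 340077449 \cdot 17} = \frac{1}{0 + 5781316633} = \frac{1}{5781316633}$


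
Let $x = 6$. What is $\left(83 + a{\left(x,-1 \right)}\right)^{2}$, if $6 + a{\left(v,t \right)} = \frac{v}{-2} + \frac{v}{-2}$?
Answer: $5041$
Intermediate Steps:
$a{\left(v,t \right)} = -6 - v$ ($a{\left(v,t \right)} = -6 + \left(\frac{v}{-2} + \frac{v}{-2}\right) = -6 + \left(v \left(- \frac{1}{2}\right) + v \left(- \frac{1}{2}\right)\right) = -6 - v$)
$\left(83 + a{\left(x,-1 \right)}\right)^{2} = \left(83 - 12\right)^{2} = 71^{2} = 5041$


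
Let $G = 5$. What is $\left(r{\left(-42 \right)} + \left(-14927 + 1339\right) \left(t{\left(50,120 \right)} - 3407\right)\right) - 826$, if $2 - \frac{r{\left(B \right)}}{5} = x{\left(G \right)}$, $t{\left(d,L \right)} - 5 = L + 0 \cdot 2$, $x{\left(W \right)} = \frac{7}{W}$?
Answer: $44594993$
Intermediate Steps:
$t{\left(d,L \right)} = 5 + L$ ($t{\left(d,L \right)} = 5 + \left(L + 0 \cdot 2\right) = 5 + \left(L + 0\right) = 5 + L$)
$r{\left(B \right)} = 3$ ($r{\left(B \right)} = 10 - 5 \cdot \frac{7}{5} = 10 - 5 \cdot 7 \cdot \frac{1}{5} = 10 - 7 = 3$)
$\left(r{\left(-42 \right)} + \left(-14927 + 1339\right) \left(t{\left(50,120 \right)} - 3407\right)\right) - 826 = \left(3 + \left(-14927 + 1339\right) \left(\left(5 + 120\right) - 3407\right)\right) - 826 = \left(3 - 13588 \left(125 - 3407\right)\right) - 826 = \left(3 - -44595816\right) - 826 = \left(3 + 44595816\right) - 826 = 44595819 - 826 = 44594993$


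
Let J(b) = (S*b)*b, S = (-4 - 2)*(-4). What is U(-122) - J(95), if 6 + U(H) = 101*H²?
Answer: 1286678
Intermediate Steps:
S = 24 (S = -6*(-4) = 24)
J(b) = 24*b² (J(b) = (24*b)*b = 24*b²)
U(H) = -6 + 101*H²
U(-122) - J(95) = (-6 + 101*(-122)²) - 24*95² = (-6 + 101*14884) - 24*9025 = (-6 + 1503284) - 1*216600 = 1503278 - 216600 = 1286678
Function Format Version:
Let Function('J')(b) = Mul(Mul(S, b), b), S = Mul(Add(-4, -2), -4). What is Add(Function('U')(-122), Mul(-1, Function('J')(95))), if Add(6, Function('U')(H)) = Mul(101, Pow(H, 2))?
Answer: 1286678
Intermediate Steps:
S = 24 (S = Mul(-6, -4) = 24)
Function('J')(b) = Mul(24, Pow(b, 2)) (Function('J')(b) = Mul(Mul(24, b), b) = Mul(24, Pow(b, 2)))
Function('U')(H) = Add(-6, Mul(101, Pow(H, 2)))
Add(Function('U')(-122), Mul(-1, Function('J')(95))) = Add(Add(-6, Mul(101, Pow(-122, 2))), Mul(-1, Mul(24, Pow(95, 2)))) = Add(Add(-6, Mul(101, 14884)), Mul(-1, Mul(24, 9025))) = Add(Add(-6, 1503284), Mul(-1, 216600)) = Add(1503278, -216600) = 1286678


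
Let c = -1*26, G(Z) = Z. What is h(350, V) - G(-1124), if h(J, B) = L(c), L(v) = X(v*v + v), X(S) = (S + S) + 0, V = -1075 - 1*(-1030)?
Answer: 2424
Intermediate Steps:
V = -45 (V = -1075 + 1030 = -45)
X(S) = 2*S (X(S) = 2*S + 0 = 2*S)
c = -26
L(v) = 2*v + 2*v**2 (L(v) = 2*(v*v + v) = 2*(v**2 + v) = 2*(v + v**2) = 2*v + 2*v**2)
h(J, B) = 1300 (h(J, B) = 2*(-26)*(1 - 26) = 2*(-26)*(-25) = 1300)
h(350, V) - G(-1124) = 1300 - 1*(-1124) = 1300 + 1124 = 2424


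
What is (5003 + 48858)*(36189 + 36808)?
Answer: 3931691417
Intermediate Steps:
(5003 + 48858)*(36189 + 36808) = 53861*72997 = 3931691417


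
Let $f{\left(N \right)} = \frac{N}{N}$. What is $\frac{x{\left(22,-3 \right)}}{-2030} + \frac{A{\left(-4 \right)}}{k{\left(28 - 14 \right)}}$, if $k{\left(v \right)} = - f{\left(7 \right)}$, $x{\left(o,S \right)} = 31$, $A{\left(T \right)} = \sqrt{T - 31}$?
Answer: $- \frac{31}{2030} - i \sqrt{35} \approx -0.015271 - 5.9161 i$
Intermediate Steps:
$A{\left(T \right)} = \sqrt{-31 + T}$
$f{\left(N \right)} = 1$
$k{\left(v \right)} = -1$ ($k{\left(v \right)} = \left(-1\right) 1 = -1$)
$\frac{x{\left(22,-3 \right)}}{-2030} + \frac{A{\left(-4 \right)}}{k{\left(28 - 14 \right)}} = \frac{31}{-2030} + \frac{\sqrt{-31 - 4}}{-1} = 31 \left(- \frac{1}{2030}\right) + \sqrt{-35} \left(-1\right) = - \frac{31}{2030} + i \sqrt{35} \left(-1\right) = - \frac{31}{2030} - i \sqrt{35}$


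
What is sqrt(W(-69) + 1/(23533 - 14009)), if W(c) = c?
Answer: I*sqrt(1564686055)/4762 ≈ 8.3066*I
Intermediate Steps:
sqrt(W(-69) + 1/(23533 - 14009)) = sqrt(-69 + 1/(23533 - 14009)) = sqrt(-69 + 1/9524) = sqrt(-657155/9524) = I*sqrt(1564686055)/4762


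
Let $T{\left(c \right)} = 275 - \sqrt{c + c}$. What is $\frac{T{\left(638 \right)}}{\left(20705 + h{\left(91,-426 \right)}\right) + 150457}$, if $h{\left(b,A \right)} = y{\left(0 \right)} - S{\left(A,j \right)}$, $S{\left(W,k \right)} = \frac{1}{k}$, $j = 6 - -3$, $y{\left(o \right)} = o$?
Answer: $\frac{2475}{1540457} - \frac{18 \sqrt{319}}{1540457} \approx 0.001398$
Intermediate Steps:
$T{\left(c \right)} = 275 - \sqrt{2} \sqrt{c}$ ($T{\left(c \right)} = 275 - \sqrt{2 c} = 275 - \sqrt{2} \sqrt{c}$)
$j = 9$ ($j = 6 + 3 = 9$)
$h{\left(b,A \right)} = - \frac{1}{9}$ ($h{\left(b,A \right)} = 0 - \frac{1}{9} = - \frac{1}{9}$)
$\frac{T{\left(638 \right)}}{\left(20705 + h{\left(91,-426 \right)}\right) + 150457} = \frac{275 - \sqrt{2} \sqrt{638}}{\left(20705 - \frac{1}{9}\right) + 150457} = \frac{275 - 2 \sqrt{319}}{\frac{186344}{9} + 150457} = \frac{275 - 2 \sqrt{319}}{\frac{1540457}{9}} = \left(275 - 2 \sqrt{319}\right) \frac{9}{1540457} = \frac{2475}{1540457} - \frac{18 \sqrt{319}}{1540457}$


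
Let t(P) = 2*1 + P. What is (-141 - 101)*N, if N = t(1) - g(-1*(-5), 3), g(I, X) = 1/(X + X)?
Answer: -2057/3 ≈ -685.67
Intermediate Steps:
g(I, X) = 1/(2*X)
t(P) = 2 + P
N = 17/6 (N = (2 + 1) - 1/(2*3) = 3 - 1/(2*3) = 3 - 1*⅙ = 3 - ⅙ = 17/6 ≈ 2.8333)
(-141 - 101)*N = (-141 - 101)*(17/6) = -242*17/6 = -2057/3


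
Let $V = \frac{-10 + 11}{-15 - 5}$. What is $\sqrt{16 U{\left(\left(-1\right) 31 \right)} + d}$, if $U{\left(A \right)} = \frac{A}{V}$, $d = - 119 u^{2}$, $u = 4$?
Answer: $4 \sqrt{501} \approx 89.532$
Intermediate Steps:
$V = - \frac{1}{20}$ ($V = 1 \frac{1}{-20} = 1 \left(- \frac{1}{20}\right) = - \frac{1}{20} \approx -0.05$)
$d = -1904$ ($d = - 119 \cdot 4^{2} = \left(-119\right) 16 = -1904$)
$U{\left(A \right)} = - 20 A$ ($U{\left(A \right)} = \frac{A}{- \frac{1}{20}} = A \left(-20\right) = - 20 A$)
$\sqrt{16 U{\left(\left(-1\right) 31 \right)} + d} = \sqrt{16 \left(- 20 \left(\left(-1\right) 31\right)\right) - 1904} = \sqrt{16 \left(\left(-20\right) \left(-31\right)\right) - 1904} = \sqrt{16 \cdot 620 - 1904} = \sqrt{9920 - 1904} = \sqrt{8016} = 4 \sqrt{501}$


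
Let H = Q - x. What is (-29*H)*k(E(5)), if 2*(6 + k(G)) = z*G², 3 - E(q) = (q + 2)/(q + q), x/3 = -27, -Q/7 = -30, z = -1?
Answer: 14591031/200 ≈ 72955.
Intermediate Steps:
Q = 210 (Q = -7*(-30) = 210)
x = -81 (x = 3*(-27) = -81)
E(q) = 3 - (2 + q)/(2*q) (E(q) = 3 - (q + 2)/(q + q) = 3 - (2 + q)/(2*q))
k(G) = -6 - G²/2 (k(G) = -6 + (-G²)/2 = -6 - G²/2)
H = 291 (H = 210 - 1*(-81) = 210 + 81 = 291)
(-29*H)*k(E(5)) = (-29*291)*(-6 - (5/2 - 1/5)²/2) = -8439*(-6 - (5/2 - 1*⅕)²/2) = -8439*(-6 - (5/2 - ⅕)²/2) = -8439*(-6 - (23/10)²/2) = -8439*(-6 - ½*529/100) = -8439*(-6 - 529/200) = -8439*(-1729/200) = 14591031/200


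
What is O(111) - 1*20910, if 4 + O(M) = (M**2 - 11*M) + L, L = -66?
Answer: -9880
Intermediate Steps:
O(M) = -70 + M**2 - 11*M (O(M) = -4 + ((M**2 - 11*M) - 66) = -4 + (-66 + M**2 - 11*M) = -70 + M**2 - 11*M)
O(111) - 1*20910 = (-70 + 111**2 - 11*111) - 1*20910 = (-70 + 12321 - 1221) - 20910 = 11030 - 20910 = -9880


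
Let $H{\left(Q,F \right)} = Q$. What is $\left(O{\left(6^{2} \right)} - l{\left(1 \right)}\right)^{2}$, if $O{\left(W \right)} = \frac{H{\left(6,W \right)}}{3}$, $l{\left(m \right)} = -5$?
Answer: $49$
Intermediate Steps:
$O{\left(W \right)} = 2$ ($O{\left(W \right)} = \frac{6}{3} = 6 \cdot \frac{1}{3} = 2$)
$\left(O{\left(6^{2} \right)} - l{\left(1 \right)}\right)^{2} = \left(2 - -5\right)^{2} = \left(2 + 5\right)^{2} = 7^{2} = 49$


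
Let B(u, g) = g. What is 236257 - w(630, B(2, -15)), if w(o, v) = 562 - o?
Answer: 236325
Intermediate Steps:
236257 - w(630, B(2, -15)) = 236257 - (562 - 1*630) = 236257 - (562 - 630) = 236257 - 1*(-68) = 236257 + 68 = 236325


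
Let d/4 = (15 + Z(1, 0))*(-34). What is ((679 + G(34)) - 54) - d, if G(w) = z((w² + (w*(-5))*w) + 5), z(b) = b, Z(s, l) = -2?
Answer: -2226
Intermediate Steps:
G(w) = 5 - 4*w² (G(w) = (w² + (w*(-5))*w) + 5 = (w² + (-5*w)*w) + 5 = (w² - 5*w²) + 5 = -4*w² + 5 = 5 - 4*w²)
d = -1768 (d = 4*((15 - 2)*(-34)) = 4*(13*(-34)) = 4*(-442) = -1768)
((679 + G(34)) - 54) - d = ((679 + (5 - 4*34²)) - 54) - 1*(-1768) = ((679 + (5 - 4*1156)) - 54) + 1768 = ((679 + (5 - 4624)) - 54) + 1768 = ((679 - 4619) - 54) + 1768 = (-3940 - 54) + 1768 = -3994 + 1768 = -2226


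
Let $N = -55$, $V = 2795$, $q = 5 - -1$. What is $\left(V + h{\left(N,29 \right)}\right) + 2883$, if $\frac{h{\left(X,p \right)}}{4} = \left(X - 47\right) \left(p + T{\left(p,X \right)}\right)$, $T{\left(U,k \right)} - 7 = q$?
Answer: $-11458$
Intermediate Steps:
$q = 6$ ($q = 5 + 1 = 6$)
$T{\left(U,k \right)} = 13$ ($T{\left(U,k \right)} = 7 + 6 = 13$)
$h{\left(X,p \right)} = 4 \left(-47 + X\right) \left(13 + p\right)$ ($h{\left(X,p \right)} = 4 \left(X - 47\right) \left(p + 13\right) = 4 \left(-47 + X\right) \left(13 + p\right)$)
$\left(V + h{\left(N,29 \right)}\right) + 2883 = \left(2795 + \left(-2444 - 5452 + 52 \left(-55\right) + 4 \left(-55\right) 29\right)\right) + 2883 = \left(2795 - 17136\right) + 2883 = -14341 + 2883 = -11458$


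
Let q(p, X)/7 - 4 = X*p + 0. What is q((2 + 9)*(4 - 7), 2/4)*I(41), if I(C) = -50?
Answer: 4375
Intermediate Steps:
q(p, X) = 28 + 7*X*p (q(p, X) = 28 + 7*(X*p + 0) = 28 + 7*(X*p) = 28 + 7*X*p)
q((2 + 9)*(4 - 7), 2/4)*I(41) = (28 + 7*(2/4)*((2 + 9)*(4 - 7)))*(-50) = (28 + 7*(2*(1/4))*(11*(-3)))*(-50) = (28 + 7*(1/2)*(-33))*(-50) = (28 - 231/2)*(-50) = -175/2*(-50) = 4375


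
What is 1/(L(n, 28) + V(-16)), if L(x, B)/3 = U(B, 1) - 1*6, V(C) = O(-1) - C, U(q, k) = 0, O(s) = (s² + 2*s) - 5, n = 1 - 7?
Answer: -⅛ ≈ -0.12500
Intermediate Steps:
n = -6
O(s) = -5 + s² + 2*s
V(C) = -6 - C (V(C) = (-5 + (-1)² + 2*(-1)) - C = (-5 + 1 - 2) - C = -6 - C)
L(x, B) = -18 (L(x, B) = 3*(0 - 1*6) = 3*(0 - 6) = 3*(-6) = -18)
1/(L(n, 28) + V(-16)) = 1/(-18 + (-6 - 1*(-16))) = 1/(-18 + (-6 + 16)) = 1/(-18 + 10) = 1/(-8) = -⅛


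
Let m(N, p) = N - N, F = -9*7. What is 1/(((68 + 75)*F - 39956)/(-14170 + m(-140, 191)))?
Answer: 2834/9793 ≈ 0.28939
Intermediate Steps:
F = -63 (F = -1*63 = -63)
m(N, p) = 0
1/(((68 + 75)*F - 39956)/(-14170 + m(-140, 191))) = 1/(((68 + 75)*(-63) - 39956)/(-14170 + 0)) = 1/((143*(-63) - 39956)/(-14170)) = 1/((-9009 - 39956)*(-1/14170)) = 1/(-48965*(-1/14170)) = 1/(9793/2834) = 2834/9793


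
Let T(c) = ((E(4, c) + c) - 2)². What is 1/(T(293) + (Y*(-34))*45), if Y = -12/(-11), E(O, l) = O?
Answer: 11/938915 ≈ 1.1716e-5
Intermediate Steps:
Y = 12/11 (Y = -12*(-1/11) = 12/11 ≈ 1.0909)
T(c) = (2 + c)² (T(c) = ((4 + c) - 2)² = (2 + c)²)
1/(T(293) + (Y*(-34))*45) = 1/((2 + 293)² + ((12/11)*(-34))*45) = 1/(295² - 408/11*45) = 1/(87025 - 18360/11) = 1/(938915/11) = 11/938915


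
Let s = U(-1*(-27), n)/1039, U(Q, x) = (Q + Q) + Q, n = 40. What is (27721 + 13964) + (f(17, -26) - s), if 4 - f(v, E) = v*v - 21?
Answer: 43036338/1039 ≈ 41421.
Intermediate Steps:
f(v, E) = 25 - v² (f(v, E) = 4 - (v*v - 21) = 4 - (v² - 21) = 4 - (-21 + v²) = 4 + (21 - v²) = 25 - v²)
U(Q, x) = 3*Q (U(Q, x) = 2*Q + Q = 3*Q)
s = 81/1039 (s = (3*(-1*(-27)))/1039 = (3*27)*(1/1039) = 81*(1/1039) = 81/1039 ≈ 0.077960)
(27721 + 13964) + (f(17, -26) - s) = (27721 + 13964) + ((25 - 1*17²) - 1*81/1039) = 41685 + ((25 - 1*289) - 81/1039) = 41685 + ((25 - 289) - 81/1039) = 41685 + (-264 - 81/1039) = 41685 - 274377/1039 = 43036338/1039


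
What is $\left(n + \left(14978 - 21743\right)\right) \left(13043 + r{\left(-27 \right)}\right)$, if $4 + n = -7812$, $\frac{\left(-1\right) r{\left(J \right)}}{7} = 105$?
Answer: $-179462948$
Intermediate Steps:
$r{\left(J \right)} = -735$ ($r{\left(J \right)} = \left(-7\right) 105 = -735$)
$n = -7816$ ($n = -4 - 7812 = -7816$)
$\left(n + \left(14978 - 21743\right)\right) \left(13043 + r{\left(-27 \right)}\right) = \left(-7816 + \left(14978 - 21743\right)\right) \left(13043 - 735\right) = \left(-7816 - 6765\right) 12308 = \left(-14581\right) 12308 = -179462948$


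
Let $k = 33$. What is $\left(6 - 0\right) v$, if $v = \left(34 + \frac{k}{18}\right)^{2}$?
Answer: $\frac{46225}{6} \approx 7704.2$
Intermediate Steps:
$v = \frac{46225}{36}$ ($v = \left(34 + \frac{33}{18}\right)^{2} = \left(34 + 33 \cdot \frac{1}{18}\right)^{2} = \left(34 + \frac{11}{6}\right)^{2} = \left(\frac{215}{6}\right)^{2} = \frac{46225}{36} \approx 1284.0$)
$\left(6 - 0\right) v = \left(6 - 0\right) \frac{46225}{36} = \left(6 + 0\right) \frac{46225}{36} = 6 \cdot \frac{46225}{36} = \frac{46225}{6}$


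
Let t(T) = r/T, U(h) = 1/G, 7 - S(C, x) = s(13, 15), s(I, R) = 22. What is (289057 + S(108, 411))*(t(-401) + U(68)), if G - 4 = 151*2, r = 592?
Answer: -26122315271/61353 ≈ -4.2577e+5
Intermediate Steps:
S(C, x) = -15 (S(C, x) = 7 - 1*22 = 7 - 22 = -15)
G = 306 (G = 4 + 151*2 = 4 + 302 = 306)
U(h) = 1/306
t(T) = 592/T
(289057 + S(108, 411))*(t(-401) + U(68)) = (289057 - 15)*(592/(-401) + 1/306) = 289042*(592*(-1/401) + 1/306) = 289042*(-592/401 + 1/306) = 289042*(-180751/122706) = -26122315271/61353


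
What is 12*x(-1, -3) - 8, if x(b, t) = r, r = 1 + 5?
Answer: 64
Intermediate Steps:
r = 6
x(b, t) = 6
12*x(-1, -3) - 8 = 12*6 - 8 = 72 - 8 = 64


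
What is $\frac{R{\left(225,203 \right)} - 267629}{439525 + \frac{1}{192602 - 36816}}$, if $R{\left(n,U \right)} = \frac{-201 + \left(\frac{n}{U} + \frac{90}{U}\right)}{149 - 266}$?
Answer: $- \frac{47154314571206}{77441652907281} \approx -0.6089$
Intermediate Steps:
$R{\left(n,U \right)} = \frac{67}{39} - \frac{10}{13 U} - \frac{n}{117 U}$ ($R{\left(n,U \right)} = \frac{-201 + \left(\frac{90}{U} + \frac{n}{U}\right)}{-117} = \left(-201 + \frac{90}{U} + \frac{n}{U}\right) \left(- \frac{1}{117}\right) = \frac{67}{39} - \frac{10}{13 U} - \frac{n}{117 U}$)
$\frac{R{\left(225,203 \right)} - 267629}{439525 + \frac{1}{192602 - 36816}} = \frac{\frac{-90 - 225 + 201 \cdot 203}{117 \cdot 203} - 267629}{439525 + \frac{1}{192602 - 36816}} = \frac{\frac{1}{117} \cdot \frac{1}{203} \left(-90 - 225 + 40803\right) - 267629}{439525 + \frac{1}{155786}} = \frac{\frac{1}{117} \cdot \frac{1}{203} \cdot 40488 - 267629}{439525 + \frac{1}{155786}} = \frac{\frac{1928}{1131} - 267629}{\frac{68471841651}{155786}} = \left(- \frac{302686471}{1131}\right) \frac{155786}{68471841651} = - \frac{47154314571206}{77441652907281}$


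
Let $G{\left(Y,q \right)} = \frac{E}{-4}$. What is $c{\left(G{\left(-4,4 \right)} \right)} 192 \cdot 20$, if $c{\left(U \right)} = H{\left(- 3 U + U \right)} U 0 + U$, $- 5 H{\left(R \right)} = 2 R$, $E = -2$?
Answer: $1920$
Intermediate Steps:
$G{\left(Y,q \right)} = \frac{1}{2}$ ($G{\left(Y,q \right)} = - \frac{2}{-4} = \left(-2\right) \left(- \frac{1}{4}\right) = \frac{1}{2}$)
$H{\left(R \right)} = - \frac{2 R}{5}$
$c{\left(U \right)} = U$ ($c{\left(U \right)} = - \frac{2 \left(- 3 U + U\right)}{5} U 0 + U = - \frac{2 \left(- 2 U\right)}{5} \cdot 0 + U = \frac{4 U}{5} \cdot 0 + U = 0 + U = U$)
$c{\left(G{\left(-4,4 \right)} \right)} 192 \cdot 20 = \frac{1}{2} \cdot 192 \cdot 20 = 96 \cdot 20 = 1920$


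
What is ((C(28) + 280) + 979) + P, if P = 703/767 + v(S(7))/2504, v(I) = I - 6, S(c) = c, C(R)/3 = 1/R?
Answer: 16939733763/13443976 ≈ 1260.0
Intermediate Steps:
C(R) = 3/R (C(R) = 3*(1/R) = 3/R)
v(I) = -6 + I
P = 1761079/1920568 (P = 703/767 + (-6 + 7)/2504 = 703*(1/767) + 1*(1/2504) = 703/767 + 1/2504 = 1761079/1920568 ≈ 0.91696)
((C(28) + 280) + 979) + P = ((3/28 + 280) + 979) + 1761079/1920568 = (7843/28 + 979) + 1761079/1920568 = 35255/28 + 1761079/1920568 = 16939733763/13443976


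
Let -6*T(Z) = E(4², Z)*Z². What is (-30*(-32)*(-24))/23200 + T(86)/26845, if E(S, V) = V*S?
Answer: -29976880/467103 ≈ -64.176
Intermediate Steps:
E(S, V) = S*V
T(Z) = -8*Z³/3 (T(Z) = -4²*Z*Z²/6 = -16*Z*Z²/6 = -8*Z³/3)
(-30*(-32)*(-24))/23200 + T(86)/26845 = (-30*(-32)*(-24))/23200 - 8/3*86³/26845 = (960*(-24))*(1/23200) - 8/3*636056*(1/26845) = -23040*1/23200 - 5088448/3*1/26845 = -144/145 - 5088448/80535 = -29976880/467103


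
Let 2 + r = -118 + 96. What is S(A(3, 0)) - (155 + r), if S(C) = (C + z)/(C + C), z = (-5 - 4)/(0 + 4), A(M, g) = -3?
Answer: -1041/8 ≈ -130.13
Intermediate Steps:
r = -24 (r = -2 + (-118 + 96) = -2 - 22 = -24)
z = -9/4 ≈ -2.2500
S(C) = (-9/4 + C)/(2*C) (S(C) = (C - 9/4)/(C + C) = (-9/4 + C)/((2*C)) = (-9/4 + C)*(1/(2*C)) = (-9/4 + C)/(2*C))
S(A(3, 0)) - (155 + r) = (⅛)*(-9 + 4*(-3))/(-3) - (155 - 24) = (⅛)*(-⅓)*(-9 - 12) - 1*131 = (⅛)*(-⅓)*(-21) - 131 = 7/8 - 131 = -1041/8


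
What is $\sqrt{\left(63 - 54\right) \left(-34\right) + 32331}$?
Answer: $5 \sqrt{1281} \approx 178.96$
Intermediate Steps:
$\sqrt{\left(63 - 54\right) \left(-34\right) + 32331} = \sqrt{9 \left(-34\right) + 32331} = \sqrt{-306 + 32331} = \sqrt{32025} = 5 \sqrt{1281}$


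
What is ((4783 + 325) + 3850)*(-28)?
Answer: -250824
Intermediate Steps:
((4783 + 325) + 3850)*(-28) = (5108 + 3850)*(-28) = 8958*(-28) = -250824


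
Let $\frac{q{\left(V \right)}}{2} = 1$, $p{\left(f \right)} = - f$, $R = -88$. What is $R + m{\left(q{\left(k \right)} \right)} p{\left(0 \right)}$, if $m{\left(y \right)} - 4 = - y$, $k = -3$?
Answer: $-88$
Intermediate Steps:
$q{\left(V \right)} = 2$ ($q{\left(V \right)} = 2 \cdot 1 = 2$)
$m{\left(y \right)} = 4 - y$
$R + m{\left(q{\left(k \right)} \right)} p{\left(0 \right)} = -88 + \left(4 - 2\right) \left(\left(-1\right) 0\right) = -88 + \left(4 - 2\right) 0 = -88 + 2 \cdot 0 = -88 + 0 = -88$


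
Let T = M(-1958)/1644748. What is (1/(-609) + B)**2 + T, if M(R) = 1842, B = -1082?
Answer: 51010755610111865/43571841642 ≈ 1.1707e+6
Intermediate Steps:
T = 921/822374 (T = 1842/1644748 = 1842*(1/1644748) = 921/822374 ≈ 0.0011199)
(1/(-609) + B)**2 + T = (1/(-609) - 1082)**2 + 921/822374 = (-1/609 - 1082)**2 + 921/822374 = (-658939/609)**2 + 921/822374 = 434200605721/370881 + 921/822374 = 51010755610111865/43571841642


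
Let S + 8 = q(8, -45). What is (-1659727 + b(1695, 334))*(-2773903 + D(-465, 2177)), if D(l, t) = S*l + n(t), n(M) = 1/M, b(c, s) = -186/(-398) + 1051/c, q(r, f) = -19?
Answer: 673083152742604975969/146862597 ≈ 4.5831e+12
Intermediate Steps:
b(c, s) = 93/199 + 1051/c (b(c, s) = -186*(-1/398) + 1051/c = 93/199 + 1051/c)
S = -27 (S = -8 - 19 = -27)
D(l, t) = 1/t - 27*l (D(l, t) = -27*l + 1/t = 1/t - 27*l)
(-1659727 + b(1695, 334))*(-2773903 + D(-465, 2177)) = (-1659727 + (93/199 + 1051/1695))*(-2773903 + (1/2177 - 27*(-465))) = (-1659727 + (93/199 + 1051*(1/1695)))*(-2773903 + (1/2177 + 12555)) = (-1659727 + (93/199 + 1051/1695))*(-2773903 + 27332236/2177) = (-1659727 + 366784/337305)*(-6011454595/2177) = -559833848951/337305*(-6011454595/2177) = 673083152742604975969/146862597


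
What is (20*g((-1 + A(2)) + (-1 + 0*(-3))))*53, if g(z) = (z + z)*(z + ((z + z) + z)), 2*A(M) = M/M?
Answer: 19080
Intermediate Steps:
A(M) = ½ (A(M) = (M/M)/2 = (½)*1 = ½)
g(z) = 8*z² (g(z) = (2*z)*(z + (2*z + z)) = (2*z)*(z + 3*z) = (2*z)*(4*z) = 8*z²)
(20*g((-1 + A(2)) + (-1 + 0*(-3))))*53 = (20*(8*((-1 + ½) + (-1 + 0*(-3)))²))*53 = (20*(8*(-½ + (-1 + 0))²))*53 = (20*(8*(-½ - 1)²))*53 = (20*(8*(-3/2)²))*53 = (20*(8*(9/4)))*53 = (20*18)*53 = 360*53 = 19080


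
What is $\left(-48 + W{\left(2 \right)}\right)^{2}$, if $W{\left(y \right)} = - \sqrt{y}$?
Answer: $\left(48 + \sqrt{2}\right)^{2} \approx 2441.8$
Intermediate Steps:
$\left(-48 + W{\left(2 \right)}\right)^{2} = \left(-48 - \sqrt{2}\right)^{2}$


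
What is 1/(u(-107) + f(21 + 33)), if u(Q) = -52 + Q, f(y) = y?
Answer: -1/105 ≈ -0.0095238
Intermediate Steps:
1/(u(-107) + f(21 + 33)) = 1/((-52 - 107) + (21 + 33)) = 1/(-159 + 54) = 1/(-105) = -1/105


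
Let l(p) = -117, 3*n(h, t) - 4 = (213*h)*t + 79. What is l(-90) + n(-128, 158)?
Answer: -4307980/3 ≈ -1.4360e+6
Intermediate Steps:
n(h, t) = 83/3 + 71*h*t (n(h, t) = 4/3 + ((213*h)*t + 79)/3 = 4/3 + (213*h*t + 79)/3 = 4/3 + (79 + 213*h*t)/3 = 4/3 + (79/3 + 71*h*t) = 83/3 + 71*h*t)
l(-90) + n(-128, 158) = -117 + (83/3 + 71*(-128)*158) = -117 + (83/3 - 1435904) = -117 - 4307629/3 = -4307980/3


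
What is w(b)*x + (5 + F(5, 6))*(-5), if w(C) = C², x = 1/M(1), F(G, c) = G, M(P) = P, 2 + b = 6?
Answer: -34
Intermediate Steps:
b = 4 (b = -2 + 6 = 4)
x = 1 (x = 1/1 = 1)
w(b)*x + (5 + F(5, 6))*(-5) = 4²*1 + (5 + 5)*(-5) = 16*1 + 10*(-5) = 16 - 50 = -34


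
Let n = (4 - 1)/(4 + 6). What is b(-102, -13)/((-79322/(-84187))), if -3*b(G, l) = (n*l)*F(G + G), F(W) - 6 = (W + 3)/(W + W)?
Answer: 966382573/107877920 ≈ 8.9581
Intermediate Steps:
n = 3/10 ≈ 0.30000
F(W) = 6 + (3 + W)/(2*W) (F(W) = 6 + (W + 3)/(W + W) = 6 + (3 + W)/((2*W)) = 6 + (3 + W)*(1/(2*W)) = 6 + (3 + W)/(2*W))
b(G, l) = -l*(3 + 26*G)/(40*G) (b(G, l) = -3*l/10*(3 + 13*(G + G))/(2*(G + G))/3 = -3*l/10*(3 + 13*(2*G))/(2*((2*G)))/3 = -3*l/10*(1/(2*G))*(3 + 26*G)/2/3 = -3*l/10*(3 + 26*G)/(4*G)/3 = -l*(3 + 26*G)/(40*G))
b(-102, -13)/((-79322/(-84187))) = (-1/40*(-13)*(3 + 26*(-102))/(-102))/((-79322/(-84187))) = (-1/40*(-13)*(-1/102)*(3 - 2652))/((-79322*(-1/84187))) = (-1/40*(-13)*(-1/102)*(-2649))/(79322/84187) = (11479/1360)*(84187/79322) = 966382573/107877920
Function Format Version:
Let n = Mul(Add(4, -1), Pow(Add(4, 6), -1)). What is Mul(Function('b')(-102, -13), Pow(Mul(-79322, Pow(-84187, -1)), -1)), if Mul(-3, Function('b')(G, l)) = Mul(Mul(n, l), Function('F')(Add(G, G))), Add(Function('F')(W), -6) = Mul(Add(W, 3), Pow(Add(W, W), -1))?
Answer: Rational(966382573, 107877920) ≈ 8.9581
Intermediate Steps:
n = Rational(3, 10) (n = Mul(3, Pow(10, -1)) = Mul(3, Rational(1, 10)) = Rational(3, 10) ≈ 0.30000)
Function('F')(W) = Add(6, Mul(Rational(1, 2), Pow(W, -1), Add(3, W))) (Function('F')(W) = Add(6, Mul(Add(W, 3), Pow(Add(W, W), -1))) = Add(6, Mul(Add(3, W), Pow(Mul(2, W), -1))) = Add(6, Mul(Add(3, W), Mul(Rational(1, 2), Pow(W, -1)))) = Add(6, Mul(Rational(1, 2), Pow(W, -1), Add(3, W))))
Function('b')(G, l) = Mul(Rational(-1, 40), l, Pow(G, -1), Add(3, Mul(26, G))) (Function('b')(G, l) = Mul(Rational(-1, 3), Mul(Mul(Rational(3, 10), l), Mul(Rational(1, 2), Pow(Add(G, G), -1), Add(3, Mul(13, Add(G, G)))))) = Mul(Rational(-1, 3), Mul(Mul(Rational(3, 10), l), Mul(Rational(1, 2), Pow(Mul(2, G), -1), Add(3, Mul(13, Mul(2, G)))))) = Mul(Rational(-1, 3), Mul(Mul(Rational(3, 10), l), Mul(Rational(1, 2), Mul(Rational(1, 2), Pow(G, -1)), Add(3, Mul(26, G))))) = Mul(Rational(-1, 3), Mul(Mul(Rational(3, 10), l), Mul(Rational(1, 4), Pow(G, -1), Add(3, Mul(26, G))))) = Mul(Rational(-1, 3), Mul(Rational(3, 40), l, Pow(G, -1), Add(3, Mul(26, G)))) = Mul(Rational(-1, 40), l, Pow(G, -1), Add(3, Mul(26, G))))
Mul(Function('b')(-102, -13), Pow(Mul(-79322, Pow(-84187, -1)), -1)) = Mul(Mul(Rational(-1, 40), -13, Pow(-102, -1), Add(3, Mul(26, -102))), Pow(Mul(-79322, Pow(-84187, -1)), -1)) = Mul(Mul(Rational(-1, 40), -13, Rational(-1, 102), Add(3, -2652)), Pow(Mul(-79322, Rational(-1, 84187)), -1)) = Mul(Mul(Rational(-1, 40), -13, Rational(-1, 102), -2649), Pow(Rational(79322, 84187), -1)) = Mul(Rational(11479, 1360), Rational(84187, 79322)) = Rational(966382573, 107877920)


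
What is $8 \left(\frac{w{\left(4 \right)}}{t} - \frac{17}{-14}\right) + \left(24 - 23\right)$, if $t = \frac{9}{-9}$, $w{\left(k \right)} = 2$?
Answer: $- \frac{37}{7} \approx -5.2857$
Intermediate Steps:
$t = -1$ ($t = 9 \left(- \frac{1}{9}\right) = -1$)
$8 \left(\frac{w{\left(4 \right)}}{t} - \frac{17}{-14}\right) + \left(24 - 23\right) = 8 \left(\frac{2}{-1} - \frac{17}{-14}\right) + \left(24 - 23\right) = 8 \left(2 \left(-1\right) - - \frac{17}{14}\right) + 1 = 8 \left(-2 + \frac{17}{14}\right) + 1 = 8 \left(- \frac{11}{14}\right) + 1 = - \frac{44}{7} + 1 = - \frac{37}{7}$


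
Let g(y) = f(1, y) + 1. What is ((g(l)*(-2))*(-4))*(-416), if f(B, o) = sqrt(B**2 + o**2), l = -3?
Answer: -3328 - 3328*sqrt(10) ≈ -13852.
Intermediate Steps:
g(y) = 1 + sqrt(1 + y**2) (g(y) = sqrt(1**2 + y**2) + 1 = sqrt(1 + y**2) + 1 = 1 + sqrt(1 + y**2))
((g(l)*(-2))*(-4))*(-416) = (((1 + sqrt(1 + (-3)**2))*(-2))*(-4))*(-416) = (((1 + sqrt(1 + 9))*(-2))*(-4))*(-416) = (((1 + sqrt(10))*(-2))*(-4))*(-416) = ((-2 - 2*sqrt(10))*(-4))*(-416) = (8 + 8*sqrt(10))*(-416) = -3328 - 3328*sqrt(10)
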